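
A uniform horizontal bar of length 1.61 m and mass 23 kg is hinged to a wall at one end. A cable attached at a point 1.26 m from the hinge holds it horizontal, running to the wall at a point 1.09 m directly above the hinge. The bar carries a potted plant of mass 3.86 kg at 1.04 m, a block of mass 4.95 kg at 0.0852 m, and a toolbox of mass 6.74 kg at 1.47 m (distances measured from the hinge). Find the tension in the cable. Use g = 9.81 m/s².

T ≈ 391 N

Sum moments about the hinge (the unknown hinge reaction has zero arm there).
Beam weight: 23 × 9.81 = 225.6 N down at 0.805 m → arm 0.805 m, τ = 225.6 × 0.805 = 181.6 N·m clockwise.
Potted plant: 3.86 × 9.81 = 37.87 N down at 1.04 m → arm 1.04 m, τ = 37.87 × 1.04 = 39.38 N·m clockwise.
Block: 4.95 × 9.81 = 48.56 N down at 0.0852 m → arm 0.0852 m, τ = 48.56 × 0.0852 = 4.137 N·m clockwise.
Toolbox: 6.74 × 9.81 = 66.12 N down at 1.47 m → arm 1.47 m, τ = 66.12 × 1.47 = 97.2 N·m clockwise.
Total clockwise load moment = 322.3 N·m.
The cable tension T acts at 1.26 m; only its component perpendicular to the bar, T sinθ, produces torque. sinθ = h/√(h²+d²) = 1.09/√(1.09²+1.26²) = 0.6542.
For rotational equilibrium, T × 1.26 × 0.6542 = 322.3, so T = 322.3 / 0.8243 = 391 N.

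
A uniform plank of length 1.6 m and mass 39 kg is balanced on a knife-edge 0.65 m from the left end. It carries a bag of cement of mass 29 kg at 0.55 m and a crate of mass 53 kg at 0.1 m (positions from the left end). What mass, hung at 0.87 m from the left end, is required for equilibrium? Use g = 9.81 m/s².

m ≈ 119 kg

Take moments about the knife-edge (at 0.65 m from the left end).
Beam weight: 39 × 9.81 = 382.6 N down at 0.8 m → arm 0.15 m, τ = 382.6 × 0.15 = 57.39 N·m clockwise.
Bag of cement: 29 × 9.81 = 284.5 N down at 0.55 m → arm 0.1 m, τ = 284.5 × 0.1 = 28.45 N·m counterclockwise.
Crate: 53 × 9.81 = 519.9 N down at 0.1 m → arm 0.55 m, τ = 519.9 × 0.55 = 285.9 N·m counterclockwise.
Net moment of known loads = 257 N·m counterclockwise.
An unknown mass m at 0.87 m has arm 0.22 m; its moment is m·g·0.22 clockwise.
For rotational equilibrium, m × 9.81 × 0.22 = 257, so m = 257 / (9.81 × 0.22) = 119 kg.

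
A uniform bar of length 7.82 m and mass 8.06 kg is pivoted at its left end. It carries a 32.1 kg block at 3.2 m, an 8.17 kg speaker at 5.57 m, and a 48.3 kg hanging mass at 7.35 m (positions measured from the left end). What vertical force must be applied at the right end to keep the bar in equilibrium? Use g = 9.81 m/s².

F ≈ 671 N

Taking torques about the left end:
Beam weight: 8.06 × 9.81 = 79.07 N down at 3.91 m → arm 3.91 m, τ = 79.07 × 3.91 = 309.2 N·m clockwise.
Block: 32.1 × 9.81 = 314.9 N down at 3.2 m → arm 3.2 m, τ = 314.9 × 3.2 = 1008 N·m clockwise.
Speaker: 8.17 × 9.81 = 80.15 N down at 5.57 m → arm 5.57 m, τ = 80.15 × 5.57 = 446.4 N·m clockwise.
Hanging mass: 48.3 × 9.81 = 473.8 N down at 7.35 m → arm 7.35 m, τ = 473.8 × 7.35 = 3482 N·m clockwise.
Net moment of the loads = 5246 N·m clockwise.
The upward force F acts at the right end, arm 7.82 m, giving F × 7.82 counterclockwise.
Στ = 0 ⇒ F × 7.82 = 5246 ⇒ F = 5246 / 7.82 = 671 N.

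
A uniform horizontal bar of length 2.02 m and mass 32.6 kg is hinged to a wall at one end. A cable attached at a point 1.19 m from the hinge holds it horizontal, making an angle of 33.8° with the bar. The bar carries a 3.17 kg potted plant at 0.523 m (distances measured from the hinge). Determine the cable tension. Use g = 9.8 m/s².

T ≈ 512 N

Take moments about the hinge.
Beam weight: 32.6 × 9.8 = 319.5 N down at 1.01 m → arm 1.01 m, τ = 319.5 × 1.01 = 322.7 N·m clockwise.
Potted plant: 3.17 × 9.8 = 31.07 N down at 0.523 m → arm 0.523 m, τ = 31.07 × 0.523 = 16.25 N·m clockwise.
Total clockwise load moment = 338.9 N·m.
The cable tension T acts at 1.19 m; only its component perpendicular to the bar, T sinθ, produces torque. sin 33.8° = 0.5563.
Setting net torque to zero: T × 1.19 × 0.5563 = 338.9 → T = 338.9 / 0.662 = 512 N.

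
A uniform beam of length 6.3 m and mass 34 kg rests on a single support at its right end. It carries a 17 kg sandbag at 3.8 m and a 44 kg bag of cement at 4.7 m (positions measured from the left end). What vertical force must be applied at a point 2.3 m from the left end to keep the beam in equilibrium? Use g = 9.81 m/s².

Sum moments about the right end (the unknown pivot reaction has zero arm there).
Beam weight: 34 × 9.81 = 333.5 N down at 3.15 m → arm 3.15 m, τ = 333.5 × 3.15 = 1051 N·m counterclockwise.
Sandbag: 17 × 9.81 = 166.8 N down at 3.8 m → arm 2.5 m, τ = 166.8 × 2.5 = 417 N·m counterclockwise.
Bag of cement: 44 × 9.81 = 431.6 N down at 4.7 m → arm 1.6 m, τ = 431.6 × 1.6 = 690.6 N·m counterclockwise.
Net moment of the loads = 2159 N·m counterclockwise.
The upward force F acts at a point 2.3 m from the left end, arm 4 m, giving F × 4 clockwise.
Στ = 0 ⇒ F × 4 = 2159 ⇒ F = 2159 / 4 = 540 N.

F ≈ 540 N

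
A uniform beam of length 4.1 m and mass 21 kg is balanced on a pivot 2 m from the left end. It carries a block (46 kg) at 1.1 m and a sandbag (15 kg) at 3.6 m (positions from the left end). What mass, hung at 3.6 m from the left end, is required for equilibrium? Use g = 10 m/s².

Sum moments about the pivot (at 2 m from the left end) (the support reaction has zero arm there).
Beam weight: 21 × 10 = 210 N down at 2.05 m → arm 0.05 m, τ = 210 × 0.05 = 10.5 N·m clockwise.
Block: 46 × 10 = 460 N down at 1.1 m → arm 0.9 m, τ = 460 × 0.9 = 414 N·m counterclockwise.
Sandbag: 15 × 10 = 150 N down at 3.6 m → arm 1.6 m, τ = 150 × 1.6 = 240 N·m clockwise.
Net moment of known loads = 163.5 N·m counterclockwise.
An unknown mass m at 3.6 m has arm 1.6 m; its moment is m·g·1.6 clockwise.
For rotational equilibrium, m × 10 × 1.6 = 163.5, so m = 163.5 / (10 × 1.6) = 10.2 kg.

m ≈ 10.2 kg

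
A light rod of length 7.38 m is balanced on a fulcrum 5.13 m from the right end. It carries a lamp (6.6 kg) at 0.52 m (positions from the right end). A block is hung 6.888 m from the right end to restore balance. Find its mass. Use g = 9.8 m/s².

Choose the fulcrum (at 5.13 m from the right end) as the axis so the support reaction has zero arm there.
Lamp: 6.6 × 9.8 = 64.68 N down at 0.52 m → arm 4.61 m, τ = 64.68 × 4.61 = 298.2 N·m clockwise.
Net moment of known loads = 298.2 N·m clockwise.
An unknown mass m at 6.888 m has arm 1.758 m; its moment is m·g·1.758 counterclockwise.
Στ = 0 ⇒ m × 9.8 × 1.758 = 298.2 ⇒ m = 298.2 / (9.8 × 1.758) = 17.3 kg.

m ≈ 17.3 kg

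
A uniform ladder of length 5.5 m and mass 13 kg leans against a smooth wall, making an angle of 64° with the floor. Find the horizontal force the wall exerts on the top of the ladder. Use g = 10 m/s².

Sum moments about the foot of the ladder (the floor normal and friction both act there and drop out).
Ladder weight 13×10 = 130 N acts at 2.75 m along the ladder; its horizontal arm is 2.75·cos64° = 1.206 m → τ = 156.8 N·m clockwise.
Wall normal N acts horizontally at the top; its moment arm is the height L sinθ = 5.5·sin64° = 4.943 m, counterclockwise.
Setting net torque to zero: N × 4.943 = 156.8 → N = 31.7 N.

N_wall ≈ 31.7 N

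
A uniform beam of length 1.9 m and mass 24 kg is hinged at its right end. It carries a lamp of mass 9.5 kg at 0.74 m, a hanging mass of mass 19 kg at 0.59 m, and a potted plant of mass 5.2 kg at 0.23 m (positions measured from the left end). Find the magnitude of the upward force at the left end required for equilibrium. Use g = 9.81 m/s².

Sum moments about the right end (the unknown pivot reaction has zero arm there).
Beam weight: 24 × 9.81 = 235.4 N down at 0.95 m → arm 0.95 m, τ = 235.4 × 0.95 = 223.6 N·m counterclockwise.
Lamp: 9.5 × 9.81 = 93.2 N down at 0.74 m → arm 1.16 m, τ = 93.2 × 1.16 = 108.1 N·m counterclockwise.
Hanging mass: 19 × 9.81 = 186.4 N down at 0.59 m → arm 1.31 m, τ = 186.4 × 1.31 = 244.2 N·m counterclockwise.
Potted plant: 5.2 × 9.81 = 51.01 N down at 0.23 m → arm 1.67 m, τ = 51.01 × 1.67 = 85.19 N·m counterclockwise.
Net moment of the loads = 661.1 N·m counterclockwise.
The upward force F acts at the left end, arm 1.9 m, giving F × 1.9 clockwise.
Setting net torque to zero: F × 1.9 = 661.1 → F = 661.1 / 1.9 = 348 N.

F ≈ 348 N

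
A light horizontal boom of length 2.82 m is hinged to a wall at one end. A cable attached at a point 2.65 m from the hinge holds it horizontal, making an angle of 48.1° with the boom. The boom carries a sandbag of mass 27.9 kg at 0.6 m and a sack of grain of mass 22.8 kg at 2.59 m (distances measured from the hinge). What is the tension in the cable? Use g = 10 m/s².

Take moments about the hinge.
Sandbag: 27.9 × 10 = 279 N down at 0.6 m → arm 0.6 m, τ = 279 × 0.6 = 167.4 N·m clockwise.
Sack of grain: 22.8 × 10 = 228 N down at 2.59 m → arm 2.59 m, τ = 228 × 2.59 = 590.5 N·m clockwise.
Total clockwise load moment = 757.9 N·m.
The cable tension T acts at 2.65 m; only its component perpendicular to the boom, T sinθ, produces torque. sin 48.1° = 0.7443.
For rotational equilibrium, T × 2.65 × 0.7443 = 757.9, so T = 757.9 / 1.972 = 384 N.

T ≈ 384 N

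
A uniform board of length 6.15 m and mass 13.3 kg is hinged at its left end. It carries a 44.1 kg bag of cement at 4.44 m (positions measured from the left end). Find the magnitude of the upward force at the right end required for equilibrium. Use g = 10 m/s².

F ≈ 385 N

Take moments about the left end.
Beam weight: 13.3 × 10 = 133 N down at 3.075 m → arm 3.075 m, τ = 133 × 3.075 = 409 N·m clockwise.
Bag of cement: 44.1 × 10 = 441 N down at 4.44 m → arm 4.44 m, τ = 441 × 4.44 = 1958 N·m clockwise.
Net moment of the loads = 2367 N·m clockwise.
The upward force F acts at the right end, arm 6.15 m, giving F × 6.15 counterclockwise.
Στ = 0 ⇒ F × 6.15 = 2367 ⇒ F = 2367 / 6.15 = 385 N.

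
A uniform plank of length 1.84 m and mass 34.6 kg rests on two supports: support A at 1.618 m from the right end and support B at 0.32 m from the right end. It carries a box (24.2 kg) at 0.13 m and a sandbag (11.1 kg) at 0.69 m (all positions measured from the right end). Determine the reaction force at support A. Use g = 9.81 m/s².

Taking torques about support B:
Beam weight: 34.6 × 9.81 = 339.4 N down at 0.92 m → arm 0.6 m, τ = 339.4 × 0.6 = 203.6 N·m counterclockwise.
Box: 24.2 × 9.81 = 237.4 N down at 0.13 m → arm 0.19 m, τ = 237.4 × 0.19 = 45.11 N·m clockwise.
Sandbag: 11.1 × 9.81 = 108.9 N down at 0.69 m → arm 0.37 m, τ = 108.9 × 0.37 = 40.29 N·m counterclockwise.
Net load moment about support B = 198.8 N·m counterclockwise.
Reaction R at support A is upward at 1.618 m, arm 1.298 m → moment R × 1.298 clockwise.
Balancing moments: R × 1.298 = 198.8, giving R = 153 N.

R_A ≈ 153 N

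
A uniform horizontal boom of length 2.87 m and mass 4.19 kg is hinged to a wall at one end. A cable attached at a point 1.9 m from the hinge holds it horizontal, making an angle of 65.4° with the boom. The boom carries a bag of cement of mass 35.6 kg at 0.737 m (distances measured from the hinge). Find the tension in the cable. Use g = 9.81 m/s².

T ≈ 183 N

Sum moments about the hinge (the unknown hinge reaction has zero arm there).
Beam weight: 4.19 × 9.81 = 41.1 N down at 1.435 m → arm 1.435 m, τ = 41.1 × 1.435 = 58.98 N·m clockwise.
Bag of cement: 35.6 × 9.81 = 349.2 N down at 0.737 m → arm 0.737 m, τ = 349.2 × 0.737 = 257.4 N·m clockwise.
Total clockwise load moment = 316.4 N·m.
The cable tension T acts at 1.9 m; only its component perpendicular to the boom, T sinθ, produces torque. sin 65.4° = 0.9092.
For rotational equilibrium, T × 1.9 × 0.9092 = 316.4, so T = 316.4 / 1.727 = 183 N.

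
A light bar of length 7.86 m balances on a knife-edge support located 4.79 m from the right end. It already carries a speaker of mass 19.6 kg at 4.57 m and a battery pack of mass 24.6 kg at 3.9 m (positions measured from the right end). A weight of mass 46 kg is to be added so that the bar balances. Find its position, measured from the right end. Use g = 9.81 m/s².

Choose the knife-edge support (at 4.79 m from the right end) as the axis so the support reaction has zero arm there.
Speaker: 19.6 × 9.81 = 192.3 N down at 4.57 m → arm 0.22 m, τ = 192.3 × 0.22 = 42.31 N·m clockwise.
Battery pack: 24.6 × 9.81 = 241.3 N down at 3.9 m → arm 0.89 m, τ = 241.3 × 0.89 = 214.8 N·m clockwise.
Net moment of existing loads = 257.1 N·m clockwise.
The weight weighs 46 × 9.81 = 451.3 N and must supply an equal counterclockwise moment, so its lever arm about the knife-edge support is 257.1 / 451.3 = 0.57 m.
That puts it at 4.79 + 0.57 = 5.36 m from the right end.

x ≈ 5.36 m from the right end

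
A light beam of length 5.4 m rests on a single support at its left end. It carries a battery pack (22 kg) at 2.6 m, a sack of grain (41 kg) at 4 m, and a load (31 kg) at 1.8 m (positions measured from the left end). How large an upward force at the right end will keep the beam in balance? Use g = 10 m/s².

Taking torques about the left end:
Battery pack: 22 × 10 = 220 N down at 2.6 m → arm 2.6 m, τ = 220 × 2.6 = 572 N·m clockwise.
Sack of grain: 41 × 10 = 410 N down at 4 m → arm 4 m, τ = 410 × 4 = 1640 N·m clockwise.
Load: 31 × 10 = 310 N down at 1.8 m → arm 1.8 m, τ = 310 × 1.8 = 558 N·m clockwise.
Net moment of the loads = 2770 N·m clockwise.
The upward force F acts at the right end, arm 5.4 m, giving F × 5.4 counterclockwise.
For rotational equilibrium, F × 5.4 = 2770, so F = 2770 / 5.4 = 513 N.

F ≈ 513 N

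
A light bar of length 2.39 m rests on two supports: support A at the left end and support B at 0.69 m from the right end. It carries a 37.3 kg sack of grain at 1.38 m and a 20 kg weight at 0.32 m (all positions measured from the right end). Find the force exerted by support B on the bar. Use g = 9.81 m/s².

Take moments about support A.
Sack of grain: 37.3 × 9.81 = 365.9 N down at 1.38 m → arm 1.01 m, τ = 365.9 × 1.01 = 369.6 N·m clockwise.
Weight: 20 × 9.81 = 196.2 N down at 0.32 m → arm 2.07 m, τ = 196.2 × 2.07 = 406.1 N·m clockwise.
Net load moment about support A = 775.7 N·m clockwise.
Reaction R at support B is upward at 0.69 m, arm 1.7 m → moment R × 1.7 counterclockwise.
For rotational equilibrium, R × 1.7 = 775.7, so R = 456 N.

R_B ≈ 456 N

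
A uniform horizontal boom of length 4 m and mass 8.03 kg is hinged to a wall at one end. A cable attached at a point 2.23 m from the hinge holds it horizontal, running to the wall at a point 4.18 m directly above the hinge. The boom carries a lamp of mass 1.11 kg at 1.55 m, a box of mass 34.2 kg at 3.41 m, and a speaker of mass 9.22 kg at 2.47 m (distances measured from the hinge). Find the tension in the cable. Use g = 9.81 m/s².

About the hinge:
Beam weight: 8.03 × 9.81 = 78.77 N down at 2 m → arm 2 m, τ = 78.77 × 2 = 157.5 N·m clockwise.
Lamp: 1.11 × 9.81 = 10.89 N down at 1.55 m → arm 1.55 m, τ = 10.89 × 1.55 = 16.88 N·m clockwise.
Box: 34.2 × 9.81 = 335.5 N down at 3.41 m → arm 3.41 m, τ = 335.5 × 3.41 = 1144 N·m clockwise.
Speaker: 9.22 × 9.81 = 90.45 N down at 2.47 m → arm 2.47 m, τ = 90.45 × 2.47 = 223.4 N·m clockwise.
Total clockwise load moment = 1542 N·m.
The cable tension T acts at 2.23 m; only its component perpendicular to the boom, T sinθ, produces torque. sinθ = h/√(h²+d²) = 4.18/√(4.18²+2.23²) = 0.8823.
For rotational equilibrium, T × 2.23 × 0.8823 = 1542, so T = 1542 / 1.968 = 784 N.

T ≈ 784 N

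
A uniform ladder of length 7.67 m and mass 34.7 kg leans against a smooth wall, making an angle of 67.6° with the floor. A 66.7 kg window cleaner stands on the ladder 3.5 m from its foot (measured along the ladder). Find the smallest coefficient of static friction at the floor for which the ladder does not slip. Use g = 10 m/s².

μ_min ≈ 0.194

Take moments about the foot of the ladder.
Ladder weight 34.7×10 = 347 N acts at 3.835 m along the ladder; its horizontal arm is 3.835·cos67.6° = 1.461 m → τ = 507 N·m clockwise.
Window cleaner: 66.7×10 = 667 N at 3.5 m → arm 1.334 m → τ = 889.8 N·m clockwise.
Wall normal N acts horizontally at the top; its moment arm is the height L sinθ = 7.67·sin67.6° = 7.091 m, counterclockwise.
Setting net torque to zero: N × 7.091 = 1397 → N = 197 N.
ΣFx = 0 ⇒ f = N_wall = 197 N. ΣFy = 0 ⇒ N_floor = 1014 N.
μ_min = f / N_floor = 197 / 1014 = 0.194.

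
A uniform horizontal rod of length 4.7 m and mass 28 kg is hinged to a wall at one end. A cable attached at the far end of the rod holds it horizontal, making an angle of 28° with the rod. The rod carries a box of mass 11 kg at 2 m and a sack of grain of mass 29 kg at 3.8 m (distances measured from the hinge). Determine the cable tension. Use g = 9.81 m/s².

T ≈ 880 N

Taking torques about the hinge:
Beam weight: 28 × 9.81 = 274.7 N down at 2.35 m → arm 2.35 m, τ = 274.7 × 2.35 = 645.5 N·m clockwise.
Box: 11 × 9.81 = 107.9 N down at 2 m → arm 2 m, τ = 107.9 × 2 = 215.8 N·m clockwise.
Sack of grain: 29 × 9.81 = 284.5 N down at 3.8 m → arm 3.8 m, τ = 284.5 × 3.8 = 1081 N·m clockwise.
Total clockwise load moment = 1942 N·m.
The cable tension T acts at 4.7 m; only its component perpendicular to the rod, T sinθ, produces torque. sin 28° = 0.4695.
Balancing moments: T × 4.7 × 0.4695 = 1942, giving T = 1942 / 2.207 = 880 N.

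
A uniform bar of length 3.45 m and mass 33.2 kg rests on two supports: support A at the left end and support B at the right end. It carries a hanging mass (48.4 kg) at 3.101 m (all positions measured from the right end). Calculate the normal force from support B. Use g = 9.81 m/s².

R_B ≈ 211 N

Sum moments about support A (its reaction then has zero moment arm).
Beam weight: 33.2 × 9.81 = 325.7 N down at 1.725 m → arm 1.725 m, τ = 325.7 × 1.725 = 561.8 N·m clockwise.
Hanging mass: 48.4 × 9.81 = 474.8 N down at 3.101 m → arm 0.349 m, τ = 474.8 × 0.349 = 165.7 N·m clockwise.
Net load moment about support A = 727.5 N·m clockwise.
Reaction R at support B is upward at 0 m, arm 3.45 m → moment R × 3.45 counterclockwise.
Στ = 0 ⇒ R × 3.45 = 727.5 ⇒ R = 211 N.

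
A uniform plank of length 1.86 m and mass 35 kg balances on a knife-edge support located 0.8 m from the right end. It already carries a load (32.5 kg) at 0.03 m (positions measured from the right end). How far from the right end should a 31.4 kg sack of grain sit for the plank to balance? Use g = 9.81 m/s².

Take moments about the knife-edge support (at 0.8 m from the right end).
Beam weight: 35 × 9.81 = 343.4 N down at 0.93 m → arm 0.13 m, τ = 343.4 × 0.13 = 44.64 N·m counterclockwise.
Load: 32.5 × 9.81 = 318.8 N down at 0.03 m → arm 0.77 m, τ = 318.8 × 0.77 = 245.5 N·m clockwise.
Net moment of existing loads = 200.9 N·m clockwise.
The sack of grain weighs 31.4 × 9.81 = 308 N and must supply an equal counterclockwise moment, so its lever arm about the knife-edge support is 200.9 / 308 = 0.652 m.
That puts it at 0.8 + 0.652 = 1.45 m from the right end.

x ≈ 1.45 m from the right end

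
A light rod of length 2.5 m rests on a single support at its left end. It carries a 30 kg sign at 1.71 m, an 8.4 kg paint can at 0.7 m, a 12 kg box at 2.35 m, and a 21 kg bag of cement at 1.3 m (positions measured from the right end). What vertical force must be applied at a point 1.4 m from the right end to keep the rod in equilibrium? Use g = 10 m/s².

F ≈ 598 N

Choose the left end as the axis so the unknown pivot reaction has zero arm there.
Sign: 30 × 10 = 300 N down at 1.71 m → arm 0.79 m, τ = 300 × 0.79 = 237 N·m clockwise.
Paint can: 8.4 × 10 = 84 N down at 0.7 m → arm 1.8 m, τ = 84 × 1.8 = 151.2 N·m clockwise.
Box: 12 × 10 = 120 N down at 2.35 m → arm 0.15 m, τ = 120 × 0.15 = 18 N·m clockwise.
Bag of cement: 21 × 10 = 210 N down at 1.3 m → arm 1.2 m, τ = 210 × 1.2 = 252 N·m clockwise.
Net moment of the loads = 658.2 N·m clockwise.
The upward force F acts at a point 1.4 m from the right end, arm 1.1 m, giving F × 1.1 counterclockwise.
Balancing moments: F × 1.1 = 658.2, giving F = 658.2 / 1.1 = 598 N.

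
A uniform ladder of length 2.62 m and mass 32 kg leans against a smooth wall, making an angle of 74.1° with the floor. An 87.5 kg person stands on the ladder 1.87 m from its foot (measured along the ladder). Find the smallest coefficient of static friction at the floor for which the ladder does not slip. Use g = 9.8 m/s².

Take moments about the foot of the ladder.
Ladder weight 32×9.8 = 313.6 N acts at 1.31 m along the ladder; its horizontal arm is 1.31·cos74.1° = 0.3589 m → τ = 112.6 N·m clockwise.
Person: 87.5×9.8 = 857.5 N at 1.87 m → arm 0.5123 m → τ = 439.3 N·m clockwise.
Wall normal N acts horizontally at the top; its moment arm is the height L sinθ = 2.62·sin74.1° = 2.52 m, counterclockwise.
Στ = 0 ⇒ N × 2.52 = 551.9 ⇒ N = 219 N.
ΣFx = 0 ⇒ f = N_wall = 219 N. ΣFy = 0 ⇒ N_floor = 1171 N.
μ_min = f / N_floor = 219 / 1171 = 0.187.

μ_min ≈ 0.187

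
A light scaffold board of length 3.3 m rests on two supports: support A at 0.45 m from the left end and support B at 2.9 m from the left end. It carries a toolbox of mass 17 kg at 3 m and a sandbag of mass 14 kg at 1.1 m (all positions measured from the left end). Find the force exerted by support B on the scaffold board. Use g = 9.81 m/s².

Sum moments about support A (its reaction then has zero moment arm).
Toolbox: 17 × 9.81 = 166.8 N down at 3 m → arm 2.55 m, τ = 166.8 × 2.55 = 425.3 N·m clockwise.
Sandbag: 14 × 9.81 = 137.3 N down at 1.1 m → arm 0.65 m, τ = 137.3 × 0.65 = 89.25 N·m clockwise.
Net load moment about support A = 514.5 N·m clockwise.
Reaction R at support B is upward at 2.9 m, arm 2.45 m → moment R × 2.45 counterclockwise.
Balancing moments: R × 2.45 = 514.5, giving R = 210 N.

R_B ≈ 210 N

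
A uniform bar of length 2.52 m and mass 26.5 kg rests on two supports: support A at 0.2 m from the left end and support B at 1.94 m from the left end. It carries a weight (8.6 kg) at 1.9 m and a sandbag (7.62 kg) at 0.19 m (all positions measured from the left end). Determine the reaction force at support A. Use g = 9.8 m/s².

About support B:
Beam weight: 26.5 × 9.8 = 259.7 N down at 1.26 m → arm 0.68 m, τ = 259.7 × 0.68 = 176.6 N·m counterclockwise.
Weight: 8.6 × 9.8 = 84.28 N down at 1.9 m → arm 0.04 m, τ = 84.28 × 0.04 = 3.371 N·m counterclockwise.
Sandbag: 7.62 × 9.8 = 74.68 N down at 0.19 m → arm 1.75 m, τ = 74.68 × 1.75 = 130.7 N·m counterclockwise.
Net load moment about support B = 310.7 N·m counterclockwise.
Reaction R at support A is upward at 0.2 m, arm 1.74 m → moment R × 1.74 clockwise.
Balancing moments: R × 1.74 = 310.7, giving R = 179 N.

R_A ≈ 179 N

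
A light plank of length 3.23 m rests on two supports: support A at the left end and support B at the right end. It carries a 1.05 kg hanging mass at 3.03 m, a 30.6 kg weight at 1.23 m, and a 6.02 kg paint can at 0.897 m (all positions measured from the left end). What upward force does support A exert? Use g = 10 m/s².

About support B:
Hanging mass: 1.05 × 10 = 10.5 N down at 3.03 m → arm 0.2 m, τ = 10.5 × 0.2 = 2.1 N·m counterclockwise.
Weight: 30.6 × 10 = 306 N down at 1.23 m → arm 2 m, τ = 306 × 2 = 612 N·m counterclockwise.
Paint can: 6.02 × 10 = 60.2 N down at 0.897 m → arm 2.333 m, τ = 60.2 × 2.333 = 140.4 N·m counterclockwise.
Net load moment about support B = 754.5 N·m counterclockwise.
Reaction R at support A is upward at 0 m, arm 3.23 m → moment R × 3.23 clockwise.
Setting net torque to zero: R × 3.23 = 754.5 → R = 234 N.

R_A ≈ 234 N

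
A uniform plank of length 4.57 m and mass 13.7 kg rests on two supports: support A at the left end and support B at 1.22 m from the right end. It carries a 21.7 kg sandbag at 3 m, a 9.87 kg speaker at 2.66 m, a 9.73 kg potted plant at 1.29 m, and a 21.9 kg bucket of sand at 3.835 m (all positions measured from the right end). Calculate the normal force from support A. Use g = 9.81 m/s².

Choose support B as the axis so its reaction then has zero moment arm.
Beam weight: 13.7 × 9.81 = 134.4 N down at 2.285 m → arm 1.065 m, τ = 134.4 × 1.065 = 143.1 N·m counterclockwise.
Sandbag: 21.7 × 9.81 = 212.9 N down at 3 m → arm 1.78 m, τ = 212.9 × 1.78 = 379 N·m counterclockwise.
Speaker: 9.87 × 9.81 = 96.82 N down at 2.66 m → arm 1.44 m, τ = 96.82 × 1.44 = 139.4 N·m counterclockwise.
Potted plant: 9.73 × 9.81 = 95.45 N down at 1.29 m → arm 0.07 m, τ = 95.45 × 0.07 = 6.682 N·m counterclockwise.
Bucket of sand: 21.9 × 9.81 = 214.8 N down at 3.835 m → arm 2.615 m, τ = 214.8 × 2.615 = 561.7 N·m counterclockwise.
Net load moment about support B = 1230 N·m counterclockwise.
Reaction R at support A is upward at 4.57 m, arm 3.35 m → moment R × 3.35 clockwise.
Balancing moments: R × 3.35 = 1230, giving R = 367 N.

R_A ≈ 367 N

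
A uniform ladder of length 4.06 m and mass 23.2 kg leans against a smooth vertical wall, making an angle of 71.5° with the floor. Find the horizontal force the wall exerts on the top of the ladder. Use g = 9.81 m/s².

About the foot of the ladder:
Ladder weight 23.2×9.81 = 227.6 N acts at 2.03 m along the ladder; its horizontal arm is 2.03·cos71.5° = 0.6441 m → τ = 146.6 N·m clockwise.
Wall normal N acts horizontally at the top; its moment arm is the height L sinθ = 4.06·sin71.5° = 3.85 m, counterclockwise.
Setting net torque to zero: N × 3.85 = 146.6 → N = 38.1 N.

N_wall ≈ 38.1 N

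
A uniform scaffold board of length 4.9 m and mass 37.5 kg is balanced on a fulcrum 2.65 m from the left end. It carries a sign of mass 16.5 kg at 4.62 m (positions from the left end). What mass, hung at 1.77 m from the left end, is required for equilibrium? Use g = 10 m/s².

m ≈ 28.4 kg

Taking torques about the fulcrum (at 2.65 m from the left end):
Beam weight: 37.5 × 10 = 375 N down at 2.45 m → arm 0.2 m, τ = 375 × 0.2 = 75 N·m counterclockwise.
Sign: 16.5 × 10 = 165 N down at 4.62 m → arm 1.97 m, τ = 165 × 1.97 = 325.1 N·m clockwise.
Net moment of known loads = 250.1 N·m clockwise.
An unknown mass m at 1.77 m has arm 0.88 m; its moment is m·g·0.88 counterclockwise.
Στ = 0 ⇒ m × 10 × 0.88 = 250.1 ⇒ m = 250.1 / (10 × 0.88) = 28.4 kg.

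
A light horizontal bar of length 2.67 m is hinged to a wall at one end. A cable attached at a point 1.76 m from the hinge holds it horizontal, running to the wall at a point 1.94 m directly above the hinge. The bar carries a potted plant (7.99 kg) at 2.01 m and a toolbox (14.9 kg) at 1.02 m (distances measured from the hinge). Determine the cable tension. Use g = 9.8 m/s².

About the hinge:
Potted plant: 7.99 × 9.8 = 78.3 N down at 2.01 m → arm 2.01 m, τ = 78.3 × 2.01 = 157.4 N·m clockwise.
Toolbox: 14.9 × 9.8 = 146 N down at 1.02 m → arm 1.02 m, τ = 146 × 1.02 = 148.9 N·m clockwise.
Total clockwise load moment = 306.3 N·m.
The cable tension T acts at 1.76 m; only its component perpendicular to the bar, T sinθ, produces torque. sinθ = h/√(h²+d²) = 1.94/√(1.94²+1.76²) = 0.7406.
Balancing moments: T × 1.76 × 0.7406 = 306.3, giving T = 306.3 / 1.303 = 235 N.

T ≈ 235 N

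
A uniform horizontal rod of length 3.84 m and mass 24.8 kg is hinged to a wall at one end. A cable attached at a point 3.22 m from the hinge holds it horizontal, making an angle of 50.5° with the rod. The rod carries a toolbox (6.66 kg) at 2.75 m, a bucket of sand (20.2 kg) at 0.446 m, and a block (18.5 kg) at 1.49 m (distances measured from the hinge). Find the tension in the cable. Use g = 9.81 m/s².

Sum moments about the hinge (the unknown hinge reaction has zero arm there).
Beam weight: 24.8 × 9.81 = 243.3 N down at 1.92 m → arm 1.92 m, τ = 243.3 × 1.92 = 467.1 N·m clockwise.
Toolbox: 6.66 × 9.81 = 65.33 N down at 2.75 m → arm 2.75 m, τ = 65.33 × 2.75 = 179.7 N·m clockwise.
Bucket of sand: 20.2 × 9.81 = 198.2 N down at 0.446 m → arm 0.446 m, τ = 198.2 × 0.446 = 88.4 N·m clockwise.
Block: 18.5 × 9.81 = 181.5 N down at 1.49 m → arm 1.49 m, τ = 181.5 × 1.49 = 270.4 N·m clockwise.
Total clockwise load moment = 1006 N·m.
The cable tension T acts at 3.22 m; only its component perpendicular to the rod, T sinθ, produces torque. sin 50.5° = 0.7716.
Στ = 0 ⇒ T × 3.22 × 0.7716 = 1006 ⇒ T = 1006 / 2.485 = 405 N.

T ≈ 405 N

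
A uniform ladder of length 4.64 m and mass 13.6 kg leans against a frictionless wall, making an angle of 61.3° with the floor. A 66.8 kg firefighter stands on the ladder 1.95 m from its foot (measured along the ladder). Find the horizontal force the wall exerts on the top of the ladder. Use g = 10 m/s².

Sum moments about the foot of the ladder (the floor normal and friction both act there and drop out).
Ladder weight 13.6×10 = 136 N acts at 2.32 m along the ladder; its horizontal arm is 2.32·cos61.3° = 1.114 m → τ = 151.5 N·m clockwise.
Firefighter: 66.8×10 = 668 N at 1.95 m → arm 0.9364 m → τ = 625.5 N·m clockwise.
Wall normal N acts horizontally at the top; its moment arm is the height L sinθ = 4.64·sin61.3° = 4.07 m, counterclockwise.
Setting net torque to zero: N × 4.07 = 777 → N = 191 N.

N_wall ≈ 191 N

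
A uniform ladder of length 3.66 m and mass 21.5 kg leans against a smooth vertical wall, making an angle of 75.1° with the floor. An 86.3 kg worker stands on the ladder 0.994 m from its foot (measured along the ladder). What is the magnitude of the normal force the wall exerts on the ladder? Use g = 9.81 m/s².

N_wall ≈ 89.2 N

Sum moments about the foot of the ladder (the floor normal and friction both act there and drop out).
Ladder weight 21.5×9.81 = 210.9 N acts at 1.83 m along the ladder; its horizontal arm is 1.83·cos75.1° = 0.4706 m → τ = 99.25 N·m clockwise.
Worker: 86.3×9.81 = 846.6 N at 0.994 m → arm 0.2556 m → τ = 216.4 N·m clockwise.
Wall normal N acts horizontally at the top; its moment arm is the height L sinθ = 3.66·sin75.1° = 3.537 m, counterclockwise.
Balancing moments: N × 3.537 = 315.6, giving N = 89.2 N.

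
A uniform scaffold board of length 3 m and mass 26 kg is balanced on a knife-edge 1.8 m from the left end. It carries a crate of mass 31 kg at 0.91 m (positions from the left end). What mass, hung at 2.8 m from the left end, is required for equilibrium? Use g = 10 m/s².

About the knife-edge (at 1.8 m from the left end):
Beam weight: 26 × 10 = 260 N down at 1.5 m → arm 0.3 m, τ = 260 × 0.3 = 78 N·m counterclockwise.
Crate: 31 × 10 = 310 N down at 0.91 m → arm 0.89 m, τ = 310 × 0.89 = 275.9 N·m counterclockwise.
Net moment of known loads = 353.9 N·m counterclockwise.
An unknown mass m at 2.8 m has arm 1 m; its moment is m·g·1 clockwise.
Setting net torque to zero: m × 10 × 1 = 353.9 → m = 353.9 / (10 × 1) = 35.4 kg.

m ≈ 35.4 kg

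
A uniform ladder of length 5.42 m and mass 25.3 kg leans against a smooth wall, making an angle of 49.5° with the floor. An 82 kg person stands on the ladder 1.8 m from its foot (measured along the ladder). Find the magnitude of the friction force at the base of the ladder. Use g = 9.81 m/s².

f ≈ 334 N

About the foot of the ladder:
Ladder weight 25.3×9.81 = 248.2 N acts at 2.71 m along the ladder; its horizontal arm is 2.71·cos49.5° = 1.76 m → τ = 436.8 N·m clockwise.
Person: 82×9.81 = 804.4 N at 1.8 m → arm 1.169 m → τ = 940.3 N·m clockwise.
Wall normal N acts horizontally at the top; its moment arm is the height L sinθ = 5.42·sin49.5° = 4.121 m, counterclockwise.
Στ = 0 ⇒ N × 4.121 = 1377 ⇒ N = 334 N.
ΣFx = 0: friction at the foot balances the wall's push, so f = N_wall = 334 N.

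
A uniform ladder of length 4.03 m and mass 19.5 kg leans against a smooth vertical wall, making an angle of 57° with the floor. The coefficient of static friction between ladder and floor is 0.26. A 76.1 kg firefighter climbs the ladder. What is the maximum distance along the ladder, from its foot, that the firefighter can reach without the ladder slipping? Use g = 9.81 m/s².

About the foot of the ladder:
Ladder weight 19.5×9.81 = 191.3 N acts at 2.015 m along the ladder; its horizontal arm is 2.015·cos57° = 1.097 m → τ = 209.9 N·m clockwise.
Firefighter weight 76.1×9.81 = 746.5 N at distance d → arm d·cos57° → τ = 746.5·d·0.5446 clockwise.
Wall normal N at the top has arm L sinθ = 3.38 m counterclockwise, so Στ = 0 gives N·3.38 = 209.9 + 406.5·d.
ΣFy = 0 ⇒ N_floor = 937.8 N, so the maximum friction is μ_s·N_floor = 0.26×937.8 = 243.8 N. ΣFx = 0 ⇒ N_wall = f, so at the slipping point N = 243.8 N.
Substituting: 243.8×3.38 = 209.9 + 406.5·d ⇒ d = (824 − 209.9) / 406.5 = 1.51 m.

d ≈ 1.51 m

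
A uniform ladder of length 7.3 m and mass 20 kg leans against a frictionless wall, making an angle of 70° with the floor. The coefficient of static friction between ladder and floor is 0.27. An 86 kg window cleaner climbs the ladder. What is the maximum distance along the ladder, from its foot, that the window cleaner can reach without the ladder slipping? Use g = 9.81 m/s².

Choose the foot of the ladder as the axis so the floor normal and friction both act there and drop out.
Ladder weight 20×9.81 = 196.2 N acts at 3.65 m along the ladder; its horizontal arm is 3.65·cos70° = 1.248 m → τ = 244.9 N·m clockwise.
Window cleaner weight 86×9.81 = 843.7 N at distance d → arm d·cos70° → τ = 843.7·d·0.342 clockwise.
Wall normal N at the top has arm L sinθ = 6.86 m counterclockwise, so Στ = 0 gives N·6.86 = 244.9 + 288.5·d.
ΣFy = 0 ⇒ N_floor = 1040 N, so the maximum friction is μ_s·N_floor = 0.27×1040 = 280.8 N. ΣFx = 0 ⇒ N_wall = f, so at the slipping point N = 280.8 N.
Substituting: 280.8×6.86 = 244.9 + 288.5·d ⇒ d = (1926 − 244.9) / 288.5 = 5.83 m.

d ≈ 5.83 m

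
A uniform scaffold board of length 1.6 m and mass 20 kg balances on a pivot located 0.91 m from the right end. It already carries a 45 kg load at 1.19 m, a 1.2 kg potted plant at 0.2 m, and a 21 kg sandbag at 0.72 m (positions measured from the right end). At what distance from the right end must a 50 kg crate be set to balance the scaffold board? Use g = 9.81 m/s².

Choose the pivot (at 0.91 m from the right end) as the axis so the support reaction has zero arm there.
Beam weight: 20 × 9.81 = 196.2 N down at 0.8 m → arm 0.11 m, τ = 196.2 × 0.11 = 21.58 N·m clockwise.
Load: 45 × 9.81 = 441.5 N down at 1.19 m → arm 0.28 m, τ = 441.5 × 0.28 = 123.6 N·m counterclockwise.
Potted plant: 1.2 × 9.81 = 11.77 N down at 0.2 m → arm 0.71 m, τ = 11.77 × 0.71 = 8.357 N·m clockwise.
Sandbag: 21 × 9.81 = 206 N down at 0.72 m → arm 0.19 m, τ = 206 × 0.19 = 39.14 N·m clockwise.
Net moment of existing loads = 54.52 N·m counterclockwise.
The crate weighs 50 × 9.81 = 490.5 N and must supply an equal clockwise moment, so its lever arm about the pivot is 54.52 / 490.5 = 0.111 m.
That puts it at 0.91 − 0.111 = 0.799 m from the right end.

x ≈ 0.799 m from the right end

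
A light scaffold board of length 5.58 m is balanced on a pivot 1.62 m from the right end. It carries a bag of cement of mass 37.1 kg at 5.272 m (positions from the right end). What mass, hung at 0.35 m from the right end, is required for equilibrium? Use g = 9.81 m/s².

m ≈ 107 kg

Take moments about the pivot (at 1.62 m from the right end).
Bag of cement: 37.1 × 9.81 = 364 N down at 5.272 m → arm 3.652 m, τ = 364 × 3.652 = 1329 N·m counterclockwise.
Net moment of known loads = 1329 N·m counterclockwise.
An unknown mass m at 0.35 m has arm 1.27 m; its moment is m·g·1.27 clockwise.
Setting net torque to zero: m × 9.81 × 1.27 = 1329 → m = 1329 / (9.81 × 1.27) = 107 kg.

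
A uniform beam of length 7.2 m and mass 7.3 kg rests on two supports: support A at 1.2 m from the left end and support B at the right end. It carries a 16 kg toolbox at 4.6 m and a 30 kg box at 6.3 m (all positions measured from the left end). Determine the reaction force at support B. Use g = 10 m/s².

R_B ≈ 375 N

Taking torques about support A:
Beam weight: 7.3 × 10 = 73 N down at 3.6 m → arm 2.4 m, τ = 73 × 2.4 = 175.2 N·m clockwise.
Toolbox: 16 × 10 = 160 N down at 4.6 m → arm 3.4 m, τ = 160 × 3.4 = 544 N·m clockwise.
Box: 30 × 10 = 300 N down at 6.3 m → arm 5.1 m, τ = 300 × 5.1 = 1530 N·m clockwise.
Net load moment about support A = 2249 N·m clockwise.
Reaction R at support B is upward at 7.2 m, arm 6 m → moment R × 6 counterclockwise.
For rotational equilibrium, R × 6 = 2249, so R = 375 N.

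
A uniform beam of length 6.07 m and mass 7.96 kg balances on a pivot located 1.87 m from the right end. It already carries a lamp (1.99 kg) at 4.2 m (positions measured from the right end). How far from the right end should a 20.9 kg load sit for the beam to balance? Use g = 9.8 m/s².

Taking torques about the pivot (at 1.87 m from the right end):
Beam weight: 7.96 × 9.8 = 78.01 N down at 3.035 m → arm 1.165 m, τ = 78.01 × 1.165 = 90.88 N·m counterclockwise.
Lamp: 1.99 × 9.8 = 19.5 N down at 4.2 m → arm 2.33 m, τ = 19.5 × 2.33 = 45.44 N·m counterclockwise.
Net moment of existing loads = 136.3 N·m counterclockwise.
The load weighs 20.9 × 9.8 = 204.8 N and must supply an equal clockwise moment, so its lever arm about the pivot is 136.3 / 204.8 = 0.666 m.
That puts it at 1.87 − 0.666 = 1.2 m from the right end.

x ≈ 1.2 m from the right end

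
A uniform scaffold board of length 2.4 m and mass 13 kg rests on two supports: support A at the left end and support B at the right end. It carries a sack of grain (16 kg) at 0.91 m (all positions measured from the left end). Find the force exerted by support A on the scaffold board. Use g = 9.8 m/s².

R_A ≈ 161 N

Taking torques about support B:
Beam weight: 13 × 9.8 = 127.4 N down at 1.2 m → arm 1.2 m, τ = 127.4 × 1.2 = 152.9 N·m counterclockwise.
Sack of grain: 16 × 9.8 = 156.8 N down at 0.91 m → arm 1.49 m, τ = 156.8 × 1.49 = 233.6 N·m counterclockwise.
Net load moment about support B = 386.5 N·m counterclockwise.
Reaction R at support A is upward at 0 m, arm 2.4 m → moment R × 2.4 clockwise.
Setting net torque to zero: R × 2.4 = 386.5 → R = 161 N.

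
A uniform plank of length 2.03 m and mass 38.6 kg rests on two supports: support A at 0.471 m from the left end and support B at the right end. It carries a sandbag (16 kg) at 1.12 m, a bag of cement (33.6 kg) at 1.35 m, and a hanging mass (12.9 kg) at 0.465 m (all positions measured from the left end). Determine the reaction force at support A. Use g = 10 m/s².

Taking torques about support B:
Beam weight: 38.6 × 10 = 386 N down at 1.015 m → arm 1.015 m, τ = 386 × 1.015 = 391.8 N·m counterclockwise.
Sandbag: 16 × 10 = 160 N down at 1.12 m → arm 0.91 m, τ = 160 × 0.91 = 145.6 N·m counterclockwise.
Bag of cement: 33.6 × 10 = 336 N down at 1.35 m → arm 0.68 m, τ = 336 × 0.68 = 228.5 N·m counterclockwise.
Hanging mass: 12.9 × 10 = 129 N down at 0.465 m → arm 1.565 m, τ = 129 × 1.565 = 201.9 N·m counterclockwise.
Net load moment about support B = 967.8 N·m counterclockwise.
Reaction R at support A is upward at 0.471 m, arm 1.559 m → moment R × 1.559 clockwise.
For rotational equilibrium, R × 1.559 = 967.8, so R = 621 N.

R_A ≈ 621 N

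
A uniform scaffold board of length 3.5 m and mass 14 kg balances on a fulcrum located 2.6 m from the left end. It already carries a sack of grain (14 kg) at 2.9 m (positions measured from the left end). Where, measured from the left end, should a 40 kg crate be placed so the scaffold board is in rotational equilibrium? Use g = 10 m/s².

x ≈ 2.79 m from the left end

Sum moments about the fulcrum (at 2.6 m from the left end) (the support reaction has zero arm there).
Beam weight: 14 × 10 = 140 N down at 1.75 m → arm 0.85 m, τ = 140 × 0.85 = 119 N·m counterclockwise.
Sack of grain: 14 × 10 = 140 N down at 2.9 m → arm 0.3 m, τ = 140 × 0.3 = 42 N·m clockwise.
Net moment of existing loads = 77 N·m counterclockwise.
The crate weighs 40 × 10 = 400 N and must supply an equal clockwise moment, so its lever arm about the fulcrum is 77 / 400 = 0.193 m.
That puts it at 2.6 + 0.193 = 2.79 m from the left end.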